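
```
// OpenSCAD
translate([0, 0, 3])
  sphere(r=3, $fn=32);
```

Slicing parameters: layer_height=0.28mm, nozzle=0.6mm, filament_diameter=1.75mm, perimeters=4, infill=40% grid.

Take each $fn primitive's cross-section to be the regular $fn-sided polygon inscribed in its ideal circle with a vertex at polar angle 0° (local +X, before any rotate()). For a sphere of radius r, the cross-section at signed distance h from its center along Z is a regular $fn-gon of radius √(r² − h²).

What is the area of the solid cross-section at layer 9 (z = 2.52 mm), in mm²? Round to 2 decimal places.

At z = 2.52 mm: the r=3 sphere slices to a regular 32-gon of circumradius 2.961 (√(r²−h²) with h=0.48 from center) (area = (32/2)·2.961²·sin(360°/32) = 27.37 mm²). Overall, the cross-section is a single solid region. Net area = 27.37 mm².

27.37 mm²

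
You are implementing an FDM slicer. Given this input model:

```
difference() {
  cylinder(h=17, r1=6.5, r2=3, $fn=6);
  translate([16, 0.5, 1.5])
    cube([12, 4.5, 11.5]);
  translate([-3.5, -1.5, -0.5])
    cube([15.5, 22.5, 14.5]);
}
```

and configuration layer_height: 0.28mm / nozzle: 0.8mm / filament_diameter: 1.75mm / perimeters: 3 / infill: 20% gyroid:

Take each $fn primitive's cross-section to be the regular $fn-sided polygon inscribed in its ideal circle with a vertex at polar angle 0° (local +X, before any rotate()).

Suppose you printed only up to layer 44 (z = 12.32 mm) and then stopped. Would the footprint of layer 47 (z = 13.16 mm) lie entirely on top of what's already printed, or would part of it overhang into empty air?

entirely on top

Compare the two slices. At z = 12.32: the cone contributes a regular 6-gon of circumradius 3.964 (interpolated between r1=6.5 and r2=3 at t=0.725) (area = (6/2)·3.964²·sin(360°/6) = 40.81 mm²); the cube at (16, 0.5) (footprint 12×4.5) is included at this height (area 54.00 mm²); the cube at (-3.5, -1.5) is present — its section is the full 15.5×22.5 rectangle (area 348.75 mm²); Subtracting the remaining from the first: starting from the cone (40.81 mm²), the 12×4.5 cube at (16, 0.5) misses the remaining region (no effect); the 15.5×22.5 cube at (-3.5, -1.5) partially overlaps it — only the 30.63 mm² overlap (of its 348.75 mm²) is removed, clipping the outline — area = 10.19 mm². At z = 13.16: the cone (r1=6.5→r2=3) has section circumradius 3.791 here — a regular 6-gon (area = (6/2)·3.791²·sin(360°/6) = 37.33 mm²); the cube at (16, 0.5) is absent (z outside [1.5, 13]); the cube at (-3.5, -1.5) (footprint 15.5×22.5) is included at this height (area 348.75 mm²); Subtracting the remaining from the first: starting from the cone (37.33 mm²), the 15.5×22.5 cube at (-3.5, -1.5) partially overlaps it — only the 28.59 mm² overlap (of its 348.75 mm²) is removed, clipping the outline — area = 8.74 mm². Checking containment: the cross-section at z = 13.16 is a subset of the cross-section at z = 12.32.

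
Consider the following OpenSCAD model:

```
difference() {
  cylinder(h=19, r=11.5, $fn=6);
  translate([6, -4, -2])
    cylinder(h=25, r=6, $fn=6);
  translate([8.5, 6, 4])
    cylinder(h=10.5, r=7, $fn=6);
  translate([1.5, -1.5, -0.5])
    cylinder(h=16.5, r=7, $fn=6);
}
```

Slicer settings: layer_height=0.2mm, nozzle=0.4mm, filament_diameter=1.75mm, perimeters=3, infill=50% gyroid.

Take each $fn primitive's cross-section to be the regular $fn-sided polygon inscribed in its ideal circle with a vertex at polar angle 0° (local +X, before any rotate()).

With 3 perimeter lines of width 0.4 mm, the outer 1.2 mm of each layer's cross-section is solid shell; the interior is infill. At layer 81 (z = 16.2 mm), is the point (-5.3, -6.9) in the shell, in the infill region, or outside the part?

At z = 16.2 mm: the r=11.5 cylinder gives a regular 6-gon of circumradius 11.5 (constant along its height); the r=6 cylinder at (6, -4) contributes a regular 6-gon of circumradius 6; the cylinder at (8.5, 6) is not intersected at this z (z outside [4, 14.5]); the cylinder at (1.5, -1.5) is absent (z outside [-0.5, 16]); Subtracting the remaining from the first: starting from the r=11.5 cylinder, the r=6 cylinder at (6, -4) partially overlaps it — only the 75.52 mm² overlap (of its 93.53 mm²) is removed, clipping the outline — 1 connected region. Overall, the cross-section is a single solid region. The nearest boundary edge runs (-5.75, -9.96)→(-11.50, 0.00); distance from the point to it = 1.92 mm. The point is inside the cross-section and 1.92 mm from the nearest boundary — more than the 1.2 mm shell width (3 × 0.4), so it's in the infill interior.

infill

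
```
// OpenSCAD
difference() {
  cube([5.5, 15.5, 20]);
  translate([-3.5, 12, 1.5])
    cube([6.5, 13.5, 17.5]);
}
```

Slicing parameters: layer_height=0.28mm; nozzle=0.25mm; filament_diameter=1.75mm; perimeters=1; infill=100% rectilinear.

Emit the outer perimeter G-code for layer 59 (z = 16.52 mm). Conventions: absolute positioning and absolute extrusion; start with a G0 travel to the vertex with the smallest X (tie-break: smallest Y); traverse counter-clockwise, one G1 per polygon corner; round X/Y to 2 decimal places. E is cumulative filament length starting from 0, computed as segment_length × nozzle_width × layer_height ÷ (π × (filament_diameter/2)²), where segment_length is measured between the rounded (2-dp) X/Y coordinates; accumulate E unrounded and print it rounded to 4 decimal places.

At z = 16.52 mm: the cube (footprint 5.5×15.5) is included at this height; the 6.5×13.5 cube at (-3.5, 12) contributes its full rectangle; Subtracting the remaining from the first: starting from the 5.5×15.5 cube, the 6.5×13.5 cube at (-3.5, 12) partially overlaps it — only the 10.50 mm² overlap (of its 87.75 mm²) is removed, clipping the outline — 1 connected region. The outline is a single polygon with 6 vertices. Extrusion per mm of travel: 0.25 × 0.28 / (π × 0.875²) = 0.029103. Accumulating E over each segment gives final E = 1.2223.

G0 X0.00 Y0.00 Z16.52
G1 X5.50 Y0.00 E0.1601
G1 X5.50 Y15.50 E0.6112
G1 X3.00 Y15.50 E0.6839
G1 X3.00 Y12.00 E0.7858
G1 X0.00 Y12.00 E0.8731
G1 X0.00 Y0.00 E1.2223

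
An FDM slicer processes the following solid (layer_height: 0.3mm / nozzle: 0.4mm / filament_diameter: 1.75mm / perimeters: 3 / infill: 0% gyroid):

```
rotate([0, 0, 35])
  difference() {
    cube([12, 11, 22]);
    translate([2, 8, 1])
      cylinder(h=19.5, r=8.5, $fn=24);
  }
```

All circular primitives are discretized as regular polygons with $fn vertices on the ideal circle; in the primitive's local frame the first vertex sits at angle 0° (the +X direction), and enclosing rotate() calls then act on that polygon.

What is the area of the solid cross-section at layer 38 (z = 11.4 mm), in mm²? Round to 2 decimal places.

29.92 mm²

At z = 11.4 mm: the 12×11 cube contributes its full rectangle (area 132.00 mm²); the r=8.5 cylinder at (2, 8) gives a regular 24-gon of circumradius 8.5 (constant along its height) (area = (24/2)·8.500²·sin(360°/24) = 224.40 mm²); Subtracting the remaining from the first: starting from the 12×11 cube (132.00 mm²), the r=8.5 cylinder at (2, 8) partially overlaps it — only the 102.08 mm² overlap (of its 224.40 mm²) is removed, clipping the outline — area = 29.92 mm²; (whole slice rotated 35° about Z — lengths, areas and connectivity unchanged). Overall, the cross-section is a single solid region. Net area = 29.92 mm².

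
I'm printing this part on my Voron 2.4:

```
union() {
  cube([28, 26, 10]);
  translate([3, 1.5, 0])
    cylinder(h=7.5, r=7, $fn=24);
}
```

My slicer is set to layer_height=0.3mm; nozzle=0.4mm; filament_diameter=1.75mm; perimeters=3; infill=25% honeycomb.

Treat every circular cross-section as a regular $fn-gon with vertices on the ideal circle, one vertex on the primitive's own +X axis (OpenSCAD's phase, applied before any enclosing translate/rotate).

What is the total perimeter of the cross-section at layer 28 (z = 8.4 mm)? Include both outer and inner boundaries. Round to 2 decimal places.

At z = 8.4 mm: the 28×26 cube contributes its full rectangle (perimeter 108.00 mm); the cylinder at (3, 1.5) does not reach this height (z outside [0, 7.5]); Merging all regions: only the 28×26 cube is present, so the union is just that shape — boundary = 108.00 mm. Overall, the cross-section is a single solid region. Total boundary length (outer) = 108.00 mm.

108.00 mm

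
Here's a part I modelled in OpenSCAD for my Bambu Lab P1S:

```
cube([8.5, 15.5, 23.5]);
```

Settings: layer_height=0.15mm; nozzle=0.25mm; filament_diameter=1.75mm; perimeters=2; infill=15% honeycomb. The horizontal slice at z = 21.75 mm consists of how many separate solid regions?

At z = 21.75 mm: the cube is present — its section is the full 8.5×15.5 rectangle. The result has 1 disconnected region.

1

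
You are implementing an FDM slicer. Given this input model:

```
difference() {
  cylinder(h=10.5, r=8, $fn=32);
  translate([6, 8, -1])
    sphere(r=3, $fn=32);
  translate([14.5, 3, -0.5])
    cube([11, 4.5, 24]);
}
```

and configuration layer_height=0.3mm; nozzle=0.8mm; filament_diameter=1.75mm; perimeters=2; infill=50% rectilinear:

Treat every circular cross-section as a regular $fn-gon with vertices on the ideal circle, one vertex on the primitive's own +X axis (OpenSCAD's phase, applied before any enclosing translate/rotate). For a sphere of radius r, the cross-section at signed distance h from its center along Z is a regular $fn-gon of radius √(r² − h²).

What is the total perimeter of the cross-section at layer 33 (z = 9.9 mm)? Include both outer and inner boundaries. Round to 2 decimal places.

50.18 mm

At z = 9.9 mm: the r=8 cylinder contributes a regular 32-gon of circumradius 8 (perimeter = 2·32·8.000·sin(180°/32) = 50.18 mm); the sphere at (6, 8) does not reach this height (|z−center|=10.900 > r=3); the cube at (14.5, 3) is present — its section is the full 11×4.5 rectangle (perimeter 31.00 mm); After the difference (first − rest): starting from the r=8 cylinder, the 11×4.5 cube at (14.5, 3) misses the remaining region (no effect) — boundary = 50.18 mm. Overall, the cross-section is a single solid region. Total boundary length (outer) = 50.18 mm.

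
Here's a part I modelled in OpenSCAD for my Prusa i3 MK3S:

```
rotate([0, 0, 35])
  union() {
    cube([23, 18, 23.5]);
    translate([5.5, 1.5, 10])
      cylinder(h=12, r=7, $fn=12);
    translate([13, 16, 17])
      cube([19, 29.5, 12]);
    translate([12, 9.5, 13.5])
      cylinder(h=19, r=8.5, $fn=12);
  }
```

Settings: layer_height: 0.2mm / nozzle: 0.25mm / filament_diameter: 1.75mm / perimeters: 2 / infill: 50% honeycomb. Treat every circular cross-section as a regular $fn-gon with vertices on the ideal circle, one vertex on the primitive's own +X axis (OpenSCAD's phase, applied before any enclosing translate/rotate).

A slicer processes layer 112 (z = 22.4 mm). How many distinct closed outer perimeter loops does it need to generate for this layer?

At z = 22.4 mm: the 23×18 cube contributes its full rectangle; the cylinder at (5.5, 1.5) is absent (z outside [10, 22]); the cube at (13, 16) is present — its section is the full 19×29.5 rectangle; the r=8.5 cylinder at (12, 9.5) contributes a regular 12-gon of circumradius 8.5; Taking the union: the regions partially overlap (shared area 236.75 mm²), so overlapping operands fuse into one piece — 1 connected region; (whole slice rotated 35° about Z — lengths, areas and connectivity unchanged). The result has 1 disconnected region.

1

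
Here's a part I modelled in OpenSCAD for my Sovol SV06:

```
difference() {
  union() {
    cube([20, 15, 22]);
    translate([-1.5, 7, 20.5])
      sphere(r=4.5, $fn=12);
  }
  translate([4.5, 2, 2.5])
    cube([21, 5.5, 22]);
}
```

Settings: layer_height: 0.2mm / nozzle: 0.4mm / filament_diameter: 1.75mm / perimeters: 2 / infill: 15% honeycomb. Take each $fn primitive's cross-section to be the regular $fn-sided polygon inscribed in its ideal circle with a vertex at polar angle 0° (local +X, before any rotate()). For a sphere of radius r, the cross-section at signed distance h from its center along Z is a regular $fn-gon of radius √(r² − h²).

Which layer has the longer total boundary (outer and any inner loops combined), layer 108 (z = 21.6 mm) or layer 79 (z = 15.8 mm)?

layer 108 (z = 21.6 mm)

Layer 108 (z = 21.6): the cube (footprint 20×15) is included at this height (perimeter 70.00 mm); the r=4.5 sphere at (-1.5, 7) slices to a regular 12-gon of circumradius 4.363 (√(r²−h²) with h=1.1 from center) (perimeter = 2·12·4.363·sin(180°/12) = 27.10 mm); Combining (union): the regions partially overlap (shared area 16.07 mm²), so the edge portions inside another operand are dropped and the merged outline is re-measured after clipping — boundary = 78.73 mm; the cube at (4.5, 2) (footprint 21×5.5) is included at this height (perimeter 53.00 mm); After the difference (first − rest): starting from the result so far, the 21×5.5 cube at (4.5, 2) partially overlaps it — only the 85.25 mm² overlap (of its 115.50 mm²) is removed, clipping the outline — boundary = 109.73 mm. So its perimeter = 109.73 mm. Layer 79 (z = 15.8): the cube (footprint 20×15) is included at this height (perimeter 70.00 mm); the sphere at (-1.5, 7) does not reach this height (|z−center|=4.700 > r=4.5); Merging all regions: only the 20×15 cube is present, so the union is just that shape — boundary = 70.00 mm; the cube at (4.5, 2) (footprint 21×5.5) is included at this height (perimeter 53.00 mm); Taking the first minus the rest: starting from that combined region, the 21×5.5 cube at (4.5, 2) partially overlaps it — only the 85.25 mm² overlap (of its 115.50 mm²) is removed, clipping the outline — boundary = 101.00 mm. So its perimeter = 101.00 mm. Layer 108 is larger (109.73 vs 101.00 mm).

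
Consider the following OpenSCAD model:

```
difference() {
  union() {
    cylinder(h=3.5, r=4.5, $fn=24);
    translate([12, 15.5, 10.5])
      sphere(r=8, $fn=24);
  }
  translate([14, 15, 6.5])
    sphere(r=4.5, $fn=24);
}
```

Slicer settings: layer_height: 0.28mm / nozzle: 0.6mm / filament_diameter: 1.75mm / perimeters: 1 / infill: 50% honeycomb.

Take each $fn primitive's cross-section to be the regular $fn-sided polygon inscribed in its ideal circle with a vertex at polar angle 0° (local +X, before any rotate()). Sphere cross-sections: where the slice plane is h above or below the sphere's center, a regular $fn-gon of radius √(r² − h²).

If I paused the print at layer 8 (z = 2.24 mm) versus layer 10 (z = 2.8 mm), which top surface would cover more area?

layer 10 (z = 2.8 mm)

Layer 8 (z = 2.24): the r=4.5 cylinder contributes a regular 24-gon of circumradius 4.5 (area = (24/2)·4.500²·sin(360°/24) = 62.89 mm²); the sphere at (12, 15.5) does not reach this height (|z−center|=8.260 > r=8); Merging all regions: only the r=4.5 cylinder is present, so the union is just that shape — area = 62.89 mm²; the sphere at (14, 15): section is a regular 24-gon, circumradius = √(r²−h²) = √(4.5²−4.26²) = 1.450 (area = (24/2)·1.450²·sin(360°/24) = 6.53 mm²); Subtracting the remaining from the first: starting from the result so far (62.89 mm²), the r=4.5 sphere at (14, 15) misses the remaining region (no effect) — area = 62.89 mm². So its area = 62.89 mm². Layer 10 (z = 2.8): the cylinder: section is a regular 24-gon, circumradius r=4.5 (area = (24/2)·4.500²·sin(360°/24) = 62.89 mm²); the r=8 sphere at (12, 15.5) contributes a regular 24-gon of circumradius √(8²−7.7²) = 2.170 (area = (24/2)·2.170²·sin(360°/24) = 14.63 mm²); Merging all regions: the 2 present regions are separate (no shared area or edge), so areas and boundary lengths simply add and each stays a separate island — area = 77.52 mm²; the sphere at (14, 15): section is a regular 24-gon, circumradius = √(r²−h²) = √(4.5²−3.7²) = 2.561 (area = (24/2)·2.561²·sin(360°/24) = 20.37 mm²); Taking the first minus the rest: starting from that combined region (77.52 mm²), the r=4.5 sphere at (14, 15) partially overlaps it — only the 7.93 mm² overlap (of its 20.37 mm²) is removed, clipping the outline — area = 69.59 mm². So its area = 69.59 mm². Layer 10 is larger (69.59 vs 62.89 mm²).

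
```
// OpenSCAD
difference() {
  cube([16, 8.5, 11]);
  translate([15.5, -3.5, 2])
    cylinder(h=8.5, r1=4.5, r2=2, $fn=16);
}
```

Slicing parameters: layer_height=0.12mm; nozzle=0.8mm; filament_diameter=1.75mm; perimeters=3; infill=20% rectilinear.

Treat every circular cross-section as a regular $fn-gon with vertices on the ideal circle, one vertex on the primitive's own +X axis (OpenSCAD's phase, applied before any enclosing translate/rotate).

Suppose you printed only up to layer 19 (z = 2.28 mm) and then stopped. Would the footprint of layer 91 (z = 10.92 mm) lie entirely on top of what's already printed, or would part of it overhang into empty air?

part overhangs

Compare the two slices. At z = 2.28: the cube (footprint 16×8.5) is included at this height (area 136.00 mm²); the cone at (15.5, -3.5): at t=0.033 of its height the radius interpolates to r₁+(r₂−r₁)t = 4.418, giving a regular 16-gon of that circumradius (area = (16/2)·4.418²·sin(360°/16) = 59.75 mm²); Taking the first minus the rest: starting from the 16×8.5 cube (136.00 mm²), the cone at (15.5, -3.5) partially overlaps it — only the 1.95 mm² overlap (of its 59.75 mm²) is removed, clipping the outline — area = 134.05 mm². At z = 10.92: the cube is present — its section is the full 16×8.5 rectangle (area 136.00 mm²); the cone at (15.5, -3.5) is absent (z outside [2, 10.5]); Taking the first minus the rest: none of the subtracted shapes is present at this height, so the 16×8.5 cube is unchanged — area = 136.00 mm². Checking containment: at z = 10.92 the cross-section extends beyond the z = 2.28 cross-section by about 1.95 mm².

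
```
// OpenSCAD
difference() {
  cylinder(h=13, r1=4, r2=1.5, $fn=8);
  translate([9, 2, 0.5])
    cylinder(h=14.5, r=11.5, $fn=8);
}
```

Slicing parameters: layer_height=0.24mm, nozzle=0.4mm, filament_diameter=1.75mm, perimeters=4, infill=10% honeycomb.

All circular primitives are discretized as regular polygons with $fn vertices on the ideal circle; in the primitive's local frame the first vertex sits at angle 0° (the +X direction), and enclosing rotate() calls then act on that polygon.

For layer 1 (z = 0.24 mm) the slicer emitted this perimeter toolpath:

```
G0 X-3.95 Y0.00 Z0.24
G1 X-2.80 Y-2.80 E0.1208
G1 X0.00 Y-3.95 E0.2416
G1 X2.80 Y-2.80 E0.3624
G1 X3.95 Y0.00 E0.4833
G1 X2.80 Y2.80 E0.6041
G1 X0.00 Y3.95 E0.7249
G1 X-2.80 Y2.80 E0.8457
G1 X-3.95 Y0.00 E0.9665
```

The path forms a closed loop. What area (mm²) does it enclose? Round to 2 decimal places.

Apply the shoelace formula to the sequence of (X, Y) vertices; enclosed area = 44.24 mm².

44.24 mm²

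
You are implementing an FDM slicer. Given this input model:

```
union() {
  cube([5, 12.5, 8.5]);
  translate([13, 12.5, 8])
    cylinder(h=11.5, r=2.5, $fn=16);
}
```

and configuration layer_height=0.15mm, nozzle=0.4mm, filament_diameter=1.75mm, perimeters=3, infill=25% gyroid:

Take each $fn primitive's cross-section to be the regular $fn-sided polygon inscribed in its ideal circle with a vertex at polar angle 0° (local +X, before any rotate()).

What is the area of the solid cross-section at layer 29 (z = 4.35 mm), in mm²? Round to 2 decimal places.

62.50 mm²

At z = 4.35 mm: the cube (footprint 5×12.5) is included at this height (area 62.50 mm²); the cylinder at (13, 12.5) is absent (z outside [8, 19.5]); Combining (union): only the 5×12.5 cube is present, so the union is just that shape — area = 62.50 mm². Overall, the cross-section is a single solid region. Net area = 62.50 mm².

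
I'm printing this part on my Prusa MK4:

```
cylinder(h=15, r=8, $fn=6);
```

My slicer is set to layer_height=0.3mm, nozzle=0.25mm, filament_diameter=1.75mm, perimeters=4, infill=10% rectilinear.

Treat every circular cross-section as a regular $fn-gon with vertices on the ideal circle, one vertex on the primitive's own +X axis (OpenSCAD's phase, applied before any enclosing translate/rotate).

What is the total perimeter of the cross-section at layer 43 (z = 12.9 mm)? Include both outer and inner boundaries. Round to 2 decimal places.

48.00 mm

At z = 12.9 mm: the r=8 cylinder gives a regular 6-gon of circumradius 8 (constant along its height) (perimeter = 2·6·8.000·sin(180°/6) = 48.00 mm). Overall, the cross-section is a single solid region. Total boundary length (outer) = 48.00 mm.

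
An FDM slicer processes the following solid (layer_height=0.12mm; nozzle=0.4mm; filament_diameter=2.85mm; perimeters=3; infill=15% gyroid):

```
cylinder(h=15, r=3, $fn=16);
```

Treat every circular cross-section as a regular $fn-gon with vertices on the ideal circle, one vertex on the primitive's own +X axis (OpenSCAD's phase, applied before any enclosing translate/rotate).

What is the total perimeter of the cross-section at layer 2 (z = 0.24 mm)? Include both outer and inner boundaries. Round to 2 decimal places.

18.73 mm

At z = 0.24 mm: the r=3 cylinder contributes a regular 16-gon of circumradius 3 (perimeter = 2·16·3.000·sin(180°/16) = 18.73 mm). Overall, the cross-section is a single solid region. Total boundary length (outer) = 18.73 mm.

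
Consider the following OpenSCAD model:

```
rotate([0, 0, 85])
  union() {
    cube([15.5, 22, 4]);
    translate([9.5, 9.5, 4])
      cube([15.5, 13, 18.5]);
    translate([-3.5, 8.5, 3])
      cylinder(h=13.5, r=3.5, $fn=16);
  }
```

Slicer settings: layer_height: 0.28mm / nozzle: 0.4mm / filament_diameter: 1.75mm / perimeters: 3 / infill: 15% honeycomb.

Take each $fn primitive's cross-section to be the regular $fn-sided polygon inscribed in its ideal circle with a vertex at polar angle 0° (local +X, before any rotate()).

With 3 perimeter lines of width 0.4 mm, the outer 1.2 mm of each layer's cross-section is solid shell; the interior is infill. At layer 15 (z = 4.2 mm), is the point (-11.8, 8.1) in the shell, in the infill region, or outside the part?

outside

At z = 4.2 mm: the cube is absent (z outside [0, 4]); the cube at (9.5, 9.5) (footprint 15.5×13) is included at this height; the cylinder at (-3.5, 8.5): section is a regular 16-gon, circumradius r=3.5; Combining (union): the 2 present regions are separate (no shared area or edge), so areas and boundary lengths simply add and each stays a separate island — 2 connected regions; (whole slice rotated 85° about Z — lengths, areas and connectivity unchanged). Overall, the cross-section has 2 separate islands. Undo the 85° rotation: the query point maps to (7.041, 12.461) in the un-rotated model frame. The nearest boundary edge runs (9.50, 9.50)→(9.50, 22.50); distance from the point to it = 2.46 mm. The point is not inside any of the regions above, so it lies outside the cross-section (2.46 mm from the nearest boundary).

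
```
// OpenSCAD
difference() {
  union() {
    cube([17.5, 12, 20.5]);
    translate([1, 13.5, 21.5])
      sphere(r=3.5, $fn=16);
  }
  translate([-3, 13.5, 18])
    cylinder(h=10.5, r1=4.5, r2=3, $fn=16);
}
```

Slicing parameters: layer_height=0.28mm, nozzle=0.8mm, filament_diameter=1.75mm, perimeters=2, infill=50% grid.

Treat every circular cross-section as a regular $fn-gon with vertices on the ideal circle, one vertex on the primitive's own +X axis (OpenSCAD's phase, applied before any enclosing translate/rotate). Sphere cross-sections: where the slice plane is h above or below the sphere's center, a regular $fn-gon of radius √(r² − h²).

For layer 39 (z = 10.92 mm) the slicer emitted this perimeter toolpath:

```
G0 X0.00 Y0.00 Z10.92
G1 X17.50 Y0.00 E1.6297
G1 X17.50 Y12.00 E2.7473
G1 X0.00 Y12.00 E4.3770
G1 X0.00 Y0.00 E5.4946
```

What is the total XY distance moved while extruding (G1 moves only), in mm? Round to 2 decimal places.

59.00 mm

Sum the Euclidean lengths of each G1 segment: total = 59.00 mm.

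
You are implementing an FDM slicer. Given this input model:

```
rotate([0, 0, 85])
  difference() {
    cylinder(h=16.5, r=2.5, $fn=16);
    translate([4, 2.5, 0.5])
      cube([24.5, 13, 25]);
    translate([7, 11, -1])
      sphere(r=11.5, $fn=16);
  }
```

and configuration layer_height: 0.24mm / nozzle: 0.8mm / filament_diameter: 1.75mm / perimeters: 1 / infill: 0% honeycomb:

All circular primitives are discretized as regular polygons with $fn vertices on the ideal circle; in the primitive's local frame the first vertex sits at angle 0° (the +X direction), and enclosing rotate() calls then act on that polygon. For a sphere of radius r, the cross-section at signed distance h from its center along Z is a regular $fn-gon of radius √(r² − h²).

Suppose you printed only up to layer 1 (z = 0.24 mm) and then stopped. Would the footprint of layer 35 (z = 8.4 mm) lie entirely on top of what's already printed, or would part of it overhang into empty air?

part overhangs

Compare the two slices. At z = 0.24: the r=2.5 cylinder gives a regular 16-gon of circumradius 2.5 (constant along its height) (area = (16/2)·2.500²·sin(360°/16) = 19.13 mm²); the cube at (4, 2.5) is absent (z outside [0.5, 25.5]); the sphere at (7, 11): section is a regular 16-gon, circumradius = √(r²−h²) = √(11.5²−1.24²) = 11.433 (area = (16/2)·11.433²·sin(360°/16) = 400.17 mm²); After the difference (first − rest): starting from the r=2.5 cylinder (19.13 mm²), the r=11.5 sphere at (7, 11) partially overlaps it — only the 1.48 mm² overlap (of its 400.17 mm²) is removed, clipping the outline — area = 17.65 mm²; (rotated 85° about Z; rotation is an isometry so areas/perimeters/island counts are preserved). At z = 8.4: the cylinder: section is a regular 16-gon, circumradius r=2.5 (area = (16/2)·2.500²·sin(360°/16) = 19.13 mm²); the cube at (4, 2.5) (footprint 24.5×13) is included at this height (area 318.50 mm²); the r=11.5 sphere at (7, 11) contributes a regular 16-gon of circumradius √(11.5²−9.4²) = 6.625 (area = (16/2)·6.625²·sin(360°/16) = 134.37 mm²); Taking the first minus the rest: starting from the r=2.5 cylinder (19.13 mm²), the 24.5×13 cube at (4, 2.5) misses the remaining region (no effect); the r=11.5 sphere at (7, 11) misses the remaining region (no effect) — area = 19.13 mm²; (whole slice rotated 85° about Z — lengths, areas and connectivity unchanged). Checking containment: at z = 8.4 the cross-section extends beyond the z = 0.24 cross-section by about 1.48 mm².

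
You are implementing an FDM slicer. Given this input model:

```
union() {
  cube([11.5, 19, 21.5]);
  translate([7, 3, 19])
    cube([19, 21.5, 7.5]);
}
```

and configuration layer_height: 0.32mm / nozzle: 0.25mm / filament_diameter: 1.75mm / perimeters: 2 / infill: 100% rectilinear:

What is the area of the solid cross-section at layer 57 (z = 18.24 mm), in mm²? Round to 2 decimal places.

218.50 mm²

At z = 18.24 mm: the cube is present — its section is the full 11.5×19 rectangle (area 218.50 mm²); the cube at (7, 3) is absent (z outside [19, 26.5]); Taking the union: only the 11.5×19 cube is present, so the union is just that shape — area = 218.50 mm². Overall, the cross-section is a single solid region. Net area = 218.50 mm².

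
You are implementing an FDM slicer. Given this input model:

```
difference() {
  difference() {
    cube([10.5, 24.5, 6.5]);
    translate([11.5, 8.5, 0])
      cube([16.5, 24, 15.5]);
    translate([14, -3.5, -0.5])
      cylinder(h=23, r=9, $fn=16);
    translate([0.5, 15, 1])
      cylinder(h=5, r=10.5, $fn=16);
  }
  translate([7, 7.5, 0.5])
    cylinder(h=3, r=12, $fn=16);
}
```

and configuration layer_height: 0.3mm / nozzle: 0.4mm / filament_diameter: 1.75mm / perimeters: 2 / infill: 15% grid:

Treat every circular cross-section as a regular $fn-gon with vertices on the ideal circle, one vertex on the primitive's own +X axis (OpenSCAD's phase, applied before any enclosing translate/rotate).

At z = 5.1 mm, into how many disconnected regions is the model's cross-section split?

At z = 5.1 mm: the 10.5×24.5 cube contributes its full rectangle; the cube at (11.5, 8.5) (footprint 16.5×24) is included at this height; the r=9 cylinder at (14, -3.5) gives a regular 16-gon of circumradius 9 (constant along its height); the r=10.5 cylinder at (0.5, 15) gives a regular 16-gon of circumradius 10.5 (constant along its height); Taking the first minus the rest: starting from the 10.5×24.5 cube, the 16.5×24 cube at (11.5, 8.5) misses the remaining region (no effect); the r=9 cylinder at (14, -3.5) partially overlaps it — only the 13.68 mm² overlap (of its 247.98 mm²) is removed, clipping the outline; the r=10.5 cylinder at (0.5, 15) partially overlaps it — only the 175.04 mm² overlap (of its 337.53 mm²) is removed, clipping the outline — 2 connected regions; the cylinder at (7, 7.5) does not reach this height (z outside [0.5, 3.5]); Subtracting the remaining from the first: none of the subtracted shapes is present at this height, so that combined region is unchanged — 2 connected regions. The result has 2 disconnected regions.

2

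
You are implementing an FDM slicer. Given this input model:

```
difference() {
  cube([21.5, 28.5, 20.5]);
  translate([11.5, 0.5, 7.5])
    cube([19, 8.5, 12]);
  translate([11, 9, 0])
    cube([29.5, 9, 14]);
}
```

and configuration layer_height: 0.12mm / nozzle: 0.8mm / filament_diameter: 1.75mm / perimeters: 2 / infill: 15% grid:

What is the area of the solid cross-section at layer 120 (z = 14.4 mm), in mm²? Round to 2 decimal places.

527.75 mm²

At z = 14.4 mm: the cube (footprint 21.5×28.5) is included at this height (area 612.75 mm²); the cube at (11.5, 0.5) is present — its section is the full 19×8.5 rectangle (area 161.50 mm²); the cube at (11, 9) is absent (z outside [0, 14]); Taking the first minus the rest: starting from the 21.5×28.5 cube (612.75 mm²), the 19×8.5 cube at (11.5, 0.5) partially overlaps it — only the 85.00 mm² overlap (of its 161.50 mm²) is removed, clipping the outline — area = 527.75 mm². Overall, the cross-section is a single solid region. Net area = 527.75 mm².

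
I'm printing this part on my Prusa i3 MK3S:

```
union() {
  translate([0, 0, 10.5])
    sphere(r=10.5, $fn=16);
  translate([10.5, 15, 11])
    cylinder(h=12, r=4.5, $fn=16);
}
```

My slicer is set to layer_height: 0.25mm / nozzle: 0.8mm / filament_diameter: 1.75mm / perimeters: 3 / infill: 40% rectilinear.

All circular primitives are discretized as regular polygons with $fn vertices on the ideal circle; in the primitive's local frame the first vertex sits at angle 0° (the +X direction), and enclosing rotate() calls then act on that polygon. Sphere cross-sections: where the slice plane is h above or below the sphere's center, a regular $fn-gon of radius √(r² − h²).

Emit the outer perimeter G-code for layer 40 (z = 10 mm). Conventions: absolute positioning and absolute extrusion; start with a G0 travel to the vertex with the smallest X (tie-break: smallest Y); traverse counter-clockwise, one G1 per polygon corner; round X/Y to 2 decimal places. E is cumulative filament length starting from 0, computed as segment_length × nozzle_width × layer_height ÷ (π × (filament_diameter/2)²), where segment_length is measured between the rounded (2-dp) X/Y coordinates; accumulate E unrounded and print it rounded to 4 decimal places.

G0 X-10.49 Y0.00 Z10.00
G1 X-9.69 Y-4.01 E0.3400
G1 X-7.42 Y-7.42 E0.6806
G1 X-4.01 Y-9.69 E1.0212
G1 X0.00 Y-10.49 E1.3613
G1 X4.01 Y-9.69 E1.7013
G1 X7.42 Y-7.42 E2.0419
G1 X9.69 Y-4.01 E2.3825
G1 X10.49 Y0.00 E2.7225
G1 X9.69 Y4.01 E3.0625
G1 X7.42 Y7.42 E3.4031
G1 X4.01 Y9.69 E3.7438
G1 X0.00 Y10.49 E4.0838
G1 X-4.01 Y9.69 E4.4238
G1 X-7.42 Y7.42 E4.7644
G1 X-9.69 Y4.01 E5.1050
G1 X-10.49 Y0.00 E5.4450

At z = 10 mm: the r=10.5 sphere slices to a regular 16-gon of circumradius 10.488 (√(r²−h²) with h=0.5 from center); the cylinder at (10.5, 15) is not intersected at this z (z outside [11, 23]); Taking the union: only the r=10.5 sphere is present, so the union is just that shape — 1 connected region. The outline is a single polygon with 16 vertices. Extrusion per mm of travel: 0.8 × 0.25 / (π × 0.875²) = 0.083150. Accumulating E over each segment gives final E = 5.4450.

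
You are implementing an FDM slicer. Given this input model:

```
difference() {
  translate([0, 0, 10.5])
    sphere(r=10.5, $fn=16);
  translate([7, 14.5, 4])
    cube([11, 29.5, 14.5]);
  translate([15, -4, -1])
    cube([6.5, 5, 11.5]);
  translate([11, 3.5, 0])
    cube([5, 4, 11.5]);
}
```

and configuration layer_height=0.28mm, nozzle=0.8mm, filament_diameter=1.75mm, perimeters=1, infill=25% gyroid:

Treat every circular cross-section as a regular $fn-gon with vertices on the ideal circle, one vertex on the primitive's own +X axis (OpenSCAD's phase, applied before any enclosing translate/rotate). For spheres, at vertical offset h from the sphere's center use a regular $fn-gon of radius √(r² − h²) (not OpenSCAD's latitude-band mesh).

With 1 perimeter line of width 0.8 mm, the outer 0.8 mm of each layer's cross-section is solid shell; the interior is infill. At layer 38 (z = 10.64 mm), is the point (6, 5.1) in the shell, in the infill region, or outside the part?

At z = 10.64 mm: the r=10.5 sphere contributes a regular 16-gon of circumradius √(10.5²−0.14²) = 10.499; the cube at (7, 14.5) is present — its section is the full 11×29.5 rectangle; the cube at (15, -4) is not intersected at this z (z outside [-1, 10.5]); the cube at (11, 3.5) is present — its section is the full 5×4 rectangle; After the difference (first − rest): starting from the r=10.5 sphere, the 11×29.5 cube at (7, 14.5) misses the remaining region (no effect); the 5×4 cube at (11, 3.5) misses the remaining region (no effect) — 1 connected region. Overall, the cross-section is a single solid region. The nearest boundary edge runs (7.42, 7.42)→(9.70, 4.02); distance from the point to it = 2.48 mm. The point is inside the cross-section and 2.48 mm from the nearest boundary — more than the 0.8 mm shell width (1 × 0.8), so it's in the infill interior.

infill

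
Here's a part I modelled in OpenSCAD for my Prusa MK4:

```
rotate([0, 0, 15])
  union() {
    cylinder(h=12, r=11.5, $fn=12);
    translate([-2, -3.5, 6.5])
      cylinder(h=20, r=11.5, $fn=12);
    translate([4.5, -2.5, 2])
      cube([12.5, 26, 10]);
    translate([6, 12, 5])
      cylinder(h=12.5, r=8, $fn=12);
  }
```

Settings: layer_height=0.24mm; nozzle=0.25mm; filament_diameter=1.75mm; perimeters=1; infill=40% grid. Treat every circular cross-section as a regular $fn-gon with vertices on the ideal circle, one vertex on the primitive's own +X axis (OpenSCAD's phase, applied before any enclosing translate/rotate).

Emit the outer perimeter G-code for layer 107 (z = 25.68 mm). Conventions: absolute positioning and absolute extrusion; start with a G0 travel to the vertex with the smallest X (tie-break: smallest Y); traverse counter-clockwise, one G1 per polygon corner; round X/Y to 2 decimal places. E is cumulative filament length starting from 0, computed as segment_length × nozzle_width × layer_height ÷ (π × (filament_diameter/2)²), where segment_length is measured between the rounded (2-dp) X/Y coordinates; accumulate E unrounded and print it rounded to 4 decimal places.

At z = 25.68 mm: the cylinder does not reach this height (z outside [0, 12]); the cylinder at (-2, -3.5): section is a regular 12-gon, circumradius r=11.5; the cube at (4.5, -2.5) is not intersected at this z (z outside [2, 12]); the cylinder at (6, 12) is not intersected at this z (z outside [5, 17.5]); Combining (union): only the r=11.5 cylinder at (-2, -3.5) is present, so the union is just that shape — 1 connected region; (whole slice rotated 15° about Z — lengths, areas and connectivity unchanged). The outline is a single polygon with 12 vertices. Extrusion per mm of travel: 0.25 × 0.24 / (π × 0.875²) = 0.024945. Accumulating E over each segment gives final E = 1.7819.

G0 X-12.13 Y-6.87 Z25.68
G1 X-9.16 Y-12.03 E0.1485
G1 X-4.00 Y-15.01 E0.2972
G1 X1.95 Y-15.01 E0.4456
G1 X7.11 Y-12.03 E0.5942
G1 X10.08 Y-6.87 E0.7427
G1 X10.08 Y-0.92 E0.8912
G1 X7.11 Y4.23 E1.0395
G1 X1.95 Y7.21 E1.1881
G1 X-4.00 Y7.21 E1.3365
G1 X-9.16 Y4.23 E1.4852
G1 X-12.13 Y-0.92 E1.6335
G1 X-12.13 Y-6.87 E1.7819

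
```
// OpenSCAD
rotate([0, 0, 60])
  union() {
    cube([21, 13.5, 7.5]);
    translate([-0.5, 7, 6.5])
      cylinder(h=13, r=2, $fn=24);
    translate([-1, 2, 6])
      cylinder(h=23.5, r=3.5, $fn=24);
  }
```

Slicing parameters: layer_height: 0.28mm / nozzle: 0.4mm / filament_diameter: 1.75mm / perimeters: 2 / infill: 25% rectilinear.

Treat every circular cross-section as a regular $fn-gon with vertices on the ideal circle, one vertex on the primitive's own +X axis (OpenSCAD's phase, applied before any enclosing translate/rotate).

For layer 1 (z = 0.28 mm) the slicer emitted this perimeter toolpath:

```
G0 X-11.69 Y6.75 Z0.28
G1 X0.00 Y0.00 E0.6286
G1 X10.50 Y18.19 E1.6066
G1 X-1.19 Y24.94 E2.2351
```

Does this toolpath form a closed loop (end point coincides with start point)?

Start point (G0): (-11.69, 6.75). End point (last G1): the path does not return to the start — open.

no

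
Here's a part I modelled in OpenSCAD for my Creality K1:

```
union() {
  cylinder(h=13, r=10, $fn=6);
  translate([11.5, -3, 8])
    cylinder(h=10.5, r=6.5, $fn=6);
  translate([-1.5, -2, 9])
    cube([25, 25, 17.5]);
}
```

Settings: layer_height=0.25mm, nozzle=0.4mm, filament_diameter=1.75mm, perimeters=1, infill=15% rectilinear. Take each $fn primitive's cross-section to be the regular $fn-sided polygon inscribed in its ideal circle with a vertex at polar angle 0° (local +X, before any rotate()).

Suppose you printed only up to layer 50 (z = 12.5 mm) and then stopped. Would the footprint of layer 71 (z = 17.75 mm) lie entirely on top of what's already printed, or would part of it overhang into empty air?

entirely on top

Compare the two slices. At z = 12.5: the r=10 cylinder gives a regular 6-gon of circumradius 10 (constant along its height) (area = (6/2)·10.000²·sin(360°/6) = 259.81 mm²); the r=6.5 cylinder at (11.5, -3) gives a regular 6-gon of circumradius 6.5 (constant along its height) (area = (6/2)·6.500²·sin(360°/6) = 109.77 mm²); the cube at (-1.5, -2) is present — its section is the full 25×25 rectangle (area 625.00 mm²); Taking the union: the regions partially overlap — summed areas 994.58 mm² minus the doubly-counted overlap 150.14 mm² gives 844.43 mm² — area = 844.43 mm². At z = 17.75: the cylinder does not reach this height (z outside [0, 13]); the r=6.5 cylinder at (11.5, -3) contributes a regular 6-gon of circumradius 6.5 (area = (6/2)·6.500²·sin(360°/6) = 109.77 mm²); the cube at (-1.5, -2) is present — its section is the full 25×25 rectangle (area 625.00 mm²); Combining (union): the regions partially overlap — summed areas 734.77 mm² minus the doubly-counted overlap 42.46 mm² gives 692.31 mm² — area = 692.31 mm². Checking containment: the cross-section at z = 17.75 is a subset of the cross-section at z = 12.5.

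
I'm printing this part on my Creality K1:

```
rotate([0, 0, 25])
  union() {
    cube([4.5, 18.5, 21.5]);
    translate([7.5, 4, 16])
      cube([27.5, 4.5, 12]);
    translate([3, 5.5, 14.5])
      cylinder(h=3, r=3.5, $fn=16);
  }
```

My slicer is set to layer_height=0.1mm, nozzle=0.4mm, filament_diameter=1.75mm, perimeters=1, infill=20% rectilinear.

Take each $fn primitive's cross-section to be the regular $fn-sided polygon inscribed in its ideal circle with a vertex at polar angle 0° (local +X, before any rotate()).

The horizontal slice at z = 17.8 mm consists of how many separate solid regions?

2

At z = 17.8 mm: the cube (footprint 4.5×18.5) is included at this height; the 27.5×4.5 cube at (7.5, 4) contributes its full rectangle; the cylinder at (3, 5.5) is absent (z outside [14.5, 17.5]); Merging all regions: the 2 present regions are separate (no shared area or edge), so areas and boundary lengths simply add and each stays a separate island — 2 connected regions; (rotated 25° about Z; rotation is an isometry so areas/perimeters/island counts are preserved). The result has 2 disconnected regions.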